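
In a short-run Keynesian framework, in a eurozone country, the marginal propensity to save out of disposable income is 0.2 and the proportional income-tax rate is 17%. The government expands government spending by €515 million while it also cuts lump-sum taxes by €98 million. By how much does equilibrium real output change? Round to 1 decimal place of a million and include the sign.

MPC = 1 − MPS = 1 − 0.2 = 0.8.
Expenditure multiplier = 1/(1 − c(1−t)) = 1/(1 − 0.8×0.83) = 1/0.336 ≈ 2.976.
ΔG contributes k·ΔG = (+€515 million) / 0.336 ≈ +€1,532.7 million.
ΔT of −€98 million changes first-round spending by −c·ΔT = +€78.4 million, contributing k·(−c·ΔT) = (+€78.4 million) / 0.336 ≈ +€233.3 million.
Net ΔY = k(ΔG − c·ΔT) = (+€593.4 million) / 0.336 ≈ +€1,766.1 million.

+€1,766.1 million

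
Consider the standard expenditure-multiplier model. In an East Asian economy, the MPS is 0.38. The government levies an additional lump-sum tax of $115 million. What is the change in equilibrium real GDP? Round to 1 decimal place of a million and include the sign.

−$187.6 million

MPC = 1 − MPS = 1 − 0.38 = 0.62.
A lump-sum tax change of +$115 million shifts disposable income by −$115 million; first-round consumption changes by −c × ΔT = −0.62 × (+$115 million) = −$71.3 million.
Expenditure multiplier = 1/(1 − MPC) = 1/(1 − 0.62) = 1/0.38 ≈ 2.632.
The tax multiplier is −c × k ≈ −1.632, so ΔY = k × (−c·ΔT) = (−$71.3 million) / 0.38 ≈ −$187.6 million.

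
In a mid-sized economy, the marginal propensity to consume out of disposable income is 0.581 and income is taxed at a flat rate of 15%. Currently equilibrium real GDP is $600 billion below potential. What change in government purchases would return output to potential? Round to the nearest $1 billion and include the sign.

+$304 billion

Spending multiplier = 1/(1 − c(1−t)) = 1/(1 − 0.581×0.85) = 1/0.50615 ≈ 1.976.
Need ΔY = +$600 billion, so ΔG = ΔY/k = (+$600 billion) × 0.50615 ≈ +$304 billion.
The government should increase government purchases by $304 billion.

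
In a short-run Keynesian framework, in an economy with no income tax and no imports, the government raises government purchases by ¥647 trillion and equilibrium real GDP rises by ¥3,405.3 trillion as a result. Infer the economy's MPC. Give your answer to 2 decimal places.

Implied spending multiplier k = ΔY/ΔG = 3,405.3/647 ≈ 5.2632.
Since k = 1/(1 − MPC), MPC = 1 − 1/k = 1 − ΔG/ΔY = 1 − 647/3,405.3 ≈ 0.81.

0.81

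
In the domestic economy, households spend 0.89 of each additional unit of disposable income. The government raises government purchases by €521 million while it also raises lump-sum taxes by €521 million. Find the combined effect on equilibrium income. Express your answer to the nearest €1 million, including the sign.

+€521 million

Expenditure multiplier = 1/(1 − MPC) = 1/(1 − 0.89) = 1/0.11 ≈ 9.091.
ΔG contributes k·ΔG = (+€521 million) / 0.11 ≈ +€4,736.4 million.
ΔT of +€521 million changes first-round spending by −c·ΔT = −€463.69 million, contributing k·(−c·ΔT) = (−€463.69 million) / 0.11 ≈ −€4,215.4 million.
With ΔG = ΔT and no other leakages, the balanced-budget multiplier is 1, so ΔY = ΔG = +€521 million.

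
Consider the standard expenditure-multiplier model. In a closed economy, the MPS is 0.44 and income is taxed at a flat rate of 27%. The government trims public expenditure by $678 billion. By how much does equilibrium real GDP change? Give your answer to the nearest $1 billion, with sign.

−$1,147 billion

MPC = 1 − MPS = 1 − 0.44 = 0.56.
Spending multiplier = 1/(1 − c(1−t)) = 1/(1 − 0.56×0.73) = 1/0.5912 ≈ 1.691.
ΔY = k × ΔG = (−$678 billion) / 0.5912 ≈ −$1,147 billion.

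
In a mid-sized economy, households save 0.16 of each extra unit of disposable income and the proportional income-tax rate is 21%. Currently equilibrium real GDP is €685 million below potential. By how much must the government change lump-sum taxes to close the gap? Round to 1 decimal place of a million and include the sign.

MPC = 1 − MPS = 1 − 0.16 = 0.84.
Spending multiplier = 1/(1 − c(1−t)) = 1/(1 − 0.84×0.79) = 1/0.3364 ≈ 2.973.
Tax multiplier = −c·k = −0.84/0.3364 ≈ −2.497. Need ΔY = +€685 million, so ΔT = ΔY/(−c·k) = −(+€685 million) × 0.3364 / 0.84 ≈ −€274.3 million.
The government should cut lump-sum taxes by €274.3 million.

−€274.3 million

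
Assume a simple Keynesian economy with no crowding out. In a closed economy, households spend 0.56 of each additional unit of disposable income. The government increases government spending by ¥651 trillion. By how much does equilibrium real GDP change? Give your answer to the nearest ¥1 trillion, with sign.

Expenditure multiplier = 1/(1 − MPC) = 1/(1 − 0.56) = 1/0.44 ≈ 2.273.
ΔY = k × ΔG = (+¥651 trillion) / 0.44 ≈ +¥1,480 trillion.

+¥1,480 trillion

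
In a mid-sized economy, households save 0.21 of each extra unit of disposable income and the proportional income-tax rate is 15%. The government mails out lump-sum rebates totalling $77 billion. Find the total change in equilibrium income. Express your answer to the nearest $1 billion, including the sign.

+$185 billion

MPC = 1 − MPS = 1 − 0.21 = 0.79.
A lump-sum tax change of −$77 billion shifts disposable income by +$77 billion; first-round consumption changes by −c × ΔT = −0.79 × (−$77 billion) = +$60.83 billion.
Expenditure multiplier = 1/(1 − c(1−t)) = 1/(1 − 0.79×0.85) = 1/0.3285 ≈ 3.044.
The tax multiplier is −c × k ≈ −2.405, so ΔY = k × (−c·ΔT) = (+$60.83 billion) / 0.3285 ≈ +$185 billion.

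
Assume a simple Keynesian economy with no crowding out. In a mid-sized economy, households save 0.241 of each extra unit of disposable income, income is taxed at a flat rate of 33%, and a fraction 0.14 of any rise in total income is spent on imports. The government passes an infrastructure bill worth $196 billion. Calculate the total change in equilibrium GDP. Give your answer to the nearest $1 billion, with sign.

+$310 billion

MPC = 1 − MPS = 1 − 0.241 = 0.759.
Government-spending multiplier = 1/(1 − c(1−t) + m) = 1/(1 − 0.759×0.67 + 0.14) = 1/0.63147 ≈ 1.584.
ΔY = k × ΔG = (+$196 billion) / 0.63147 ≈ +$310 billion.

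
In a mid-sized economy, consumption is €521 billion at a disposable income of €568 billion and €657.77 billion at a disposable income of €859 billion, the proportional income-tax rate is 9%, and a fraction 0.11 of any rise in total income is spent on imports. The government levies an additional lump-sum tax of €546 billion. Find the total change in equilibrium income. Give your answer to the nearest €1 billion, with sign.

−€376 billion

MPC = ΔC/ΔYd = (657.77 − 521)/(859 − 568) = 136.77/291 = 0.47.
A lump-sum tax change of +€546 billion shifts disposable income by −€546 billion; first-round consumption changes by −c × ΔT = −0.47 × (+€546 billion) = −€256.62 billion.
Expenditure multiplier = 1/(1 − c(1−t) + m) = 1/(1 − 0.47×0.91 + 0.11) = 1/0.6823 ≈ 1.466.
The tax multiplier is −c × k ≈ −0.689, so ΔY = k × (−c·ΔT) = (−€256.62 billion) / 0.6823 ≈ −€376 billion.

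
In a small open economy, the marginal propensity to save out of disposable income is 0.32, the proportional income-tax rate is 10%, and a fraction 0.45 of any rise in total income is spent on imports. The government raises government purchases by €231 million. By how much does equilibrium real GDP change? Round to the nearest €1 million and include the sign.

+€276 million

MPC = 1 − MPS = 1 − 0.32 = 0.68.
Expenditure multiplier = 1/(1 − c(1−t) + m) = 1/(1 − 0.68×0.9 + 0.45) = 1/0.838 ≈ 1.193.
ΔY = k × ΔG = (+€231 million) / 0.838 ≈ +€276 million.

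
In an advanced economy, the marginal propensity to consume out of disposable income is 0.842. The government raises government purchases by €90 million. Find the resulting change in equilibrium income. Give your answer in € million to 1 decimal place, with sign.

Expenditure multiplier = 1/(1 − MPC) = 1/(1 − 0.842) = 1/0.158 ≈ 6.329.
ΔY = k × ΔG = (+€90 million) / 0.158 ≈ +€569.6 million.

+€569.6 million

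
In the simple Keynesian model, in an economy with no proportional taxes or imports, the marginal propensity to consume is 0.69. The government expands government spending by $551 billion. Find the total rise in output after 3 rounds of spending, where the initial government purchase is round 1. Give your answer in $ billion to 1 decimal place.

$1,193.5 billion

Round 1 adds ΔG = $551 billion; each later round is MPC = 0.69 times the previous.
After 3 rounds: 551 + 380.19 + 262.3311 = ΔG·(1 − c^3)/(1 − c) = 551 × (1 − 0.328509)/0.31 ≈ $1,193.5 billion.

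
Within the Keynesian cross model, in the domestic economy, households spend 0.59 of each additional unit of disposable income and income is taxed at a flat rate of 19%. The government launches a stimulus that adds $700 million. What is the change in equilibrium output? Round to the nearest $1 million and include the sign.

+$1,341 million

Expenditure multiplier = 1/(1 − c(1−t)) = 1/(1 − 0.59×0.81) = 1/0.5221 ≈ 1.915.
ΔY = k × ΔG = (+$700 million) / 0.5221 ≈ +$1,341 million.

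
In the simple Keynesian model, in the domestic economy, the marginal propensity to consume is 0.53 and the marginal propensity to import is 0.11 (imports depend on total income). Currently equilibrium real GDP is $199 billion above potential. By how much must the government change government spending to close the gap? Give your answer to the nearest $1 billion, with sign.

−$115 billion

Spending multiplier = 1/(1 − c + m) = 1/(1 − 0.53 + 0.11) = 1/0.58 ≈ 1.724.
Need ΔY = −$199 billion, so ΔG = ΔY/k = (−$199 billion) × 0.58 ≈ −$115 billion.
The government should cut government spending by $115 billion.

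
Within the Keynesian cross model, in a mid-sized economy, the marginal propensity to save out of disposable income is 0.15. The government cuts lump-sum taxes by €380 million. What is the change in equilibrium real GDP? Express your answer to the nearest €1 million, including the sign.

+€2,153 million

MPC = 1 − MPS = 1 − 0.15 = 0.85.
A lump-sum tax change of −€380 million shifts disposable income by +€380 million; first-round consumption changes by −c × ΔT = −0.85 × (−€380 million) = +€323 million.
Expenditure multiplier = 1/(1 − MPC) = 1/(1 − 0.85) = 1/0.15 ≈ 6.667.
The tax multiplier is −c × k ≈ −5.667, so ΔY = k × (−c·ΔT) = (+€323 million) / 0.15 ≈ +€2,153 million.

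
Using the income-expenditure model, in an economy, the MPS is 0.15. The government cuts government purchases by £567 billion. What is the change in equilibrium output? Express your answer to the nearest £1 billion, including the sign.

−£3,780 billion

MPC = 1 − MPS = 1 − 0.15 = 0.85.
Expenditure multiplier = 1/(1 − MPC) = 1/(1 − 0.85) = 1/0.15 ≈ 6.667.
ΔY = k × ΔG = (−£567 billion) / 0.15 = −£3,780 billion.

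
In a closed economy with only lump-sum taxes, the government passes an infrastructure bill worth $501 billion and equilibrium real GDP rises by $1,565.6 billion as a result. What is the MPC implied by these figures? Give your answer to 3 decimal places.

Implied spending multiplier k = ΔY/ΔG = 1,565.6/501 ≈ 3.125.
Since k = 1/(1 − MPC), MPC = 1 − 1/k = 1 − ΔG/ΔY = 1 − 501/1,565.6 ≈ 0.680.

0.680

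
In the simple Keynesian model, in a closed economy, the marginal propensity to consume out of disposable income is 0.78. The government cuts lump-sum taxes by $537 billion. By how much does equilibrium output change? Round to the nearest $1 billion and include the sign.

A lump-sum tax change of −$537 billion shifts disposable income by +$537 billion; first-round consumption changes by −c × ΔT = −0.78 × (−$537 billion) = +$418.86 billion.
Expenditure multiplier = 1/(1 − MPC) = 1/(1 − 0.78) = 1/0.22 ≈ 4.545.
The tax multiplier is −c × k ≈ −3.545, so ΔY = k × (−c·ΔT) = (+$418.86 billion) / 0.22 ≈ +$1,904 billion.

+$1,904 billion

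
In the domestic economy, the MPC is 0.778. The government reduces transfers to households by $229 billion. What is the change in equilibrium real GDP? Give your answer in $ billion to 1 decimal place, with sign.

The transfer change shifts disposable income by −$229 billion, so first-round consumption changes by c·ΔTR = 0.778 × (−$229 billion) = −$178.162 billion.
Expenditure multiplier = 1/(1 − MPC) = 1/(1 − 0.778) = 1/0.222 ≈ 4.505.
The transfer multiplier is c × k ≈ 3.505, so ΔY = k × (c·ΔTR) = (−$178.162 billion) / 0.222 ≈ −$802.5 billion.

−$802.5 billion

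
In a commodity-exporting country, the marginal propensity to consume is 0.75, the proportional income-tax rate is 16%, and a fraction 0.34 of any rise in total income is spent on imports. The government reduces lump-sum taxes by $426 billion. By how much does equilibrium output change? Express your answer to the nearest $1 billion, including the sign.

+$450 billion

A lump-sum tax change of −$426 billion shifts disposable income by +$426 billion; first-round consumption changes by −c × ΔT = −0.75 × (−$426 billion) = +$319.5 billion.
Expenditure multiplier = 1/(1 − c(1−t) + m) = 1/(1 − 0.75×0.84 + 0.34) = 1/0.71 ≈ 1.408.
The tax multiplier is −c × k ≈ −1.056, so ΔY = k × (−c·ΔT) = (+$319.5 billion) / 0.71 = +$450 billion.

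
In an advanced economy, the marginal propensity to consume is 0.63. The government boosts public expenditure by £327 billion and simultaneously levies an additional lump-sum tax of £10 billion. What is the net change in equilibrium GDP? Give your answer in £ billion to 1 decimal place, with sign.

Expenditure multiplier = 1/(1 − MPC) = 1/(1 − 0.63) = 1/0.37 ≈ 2.703.
ΔG contributes k·ΔG = (+£327 billion) / 0.37 ≈ +£883.8 billion.
ΔT of +£10 billion changes first-round spending by −c·ΔT = −£6.3 billion, contributing k·(−c·ΔT) = (−£6.3 billion) / 0.37 ≈ −£17 billion.
Net ΔY = k(ΔG − c·ΔT) = (+£320.7 billion) / 0.37 ≈ +£866.8 billion.

+£866.8 billion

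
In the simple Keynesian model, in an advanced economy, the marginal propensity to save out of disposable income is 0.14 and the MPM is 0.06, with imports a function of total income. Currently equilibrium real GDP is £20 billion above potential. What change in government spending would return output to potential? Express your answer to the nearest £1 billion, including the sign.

−£4 billion

MPC = 1 − MPS = 1 − 0.14 = 0.86.
Spending multiplier = 1/(1 − c + m) = 1/(1 − 0.86 + 0.06) = 1/0.2 = 5.
Need ΔY = −£20 billion, so ΔG = ΔY/k = (−£20 billion) × 0.2 = −£4 billion.
The government should cut government spending by £4 billion.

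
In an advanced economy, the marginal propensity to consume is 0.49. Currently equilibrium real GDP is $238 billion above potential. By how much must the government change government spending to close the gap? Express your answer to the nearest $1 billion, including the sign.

Spending multiplier = 1/(1 − MPC) = 1/(1 − 0.49) = 1/0.51 ≈ 1.961.
Need ΔY = −$238 billion, so ΔG = ΔY/k = (−$238 billion) × 0.51 ≈ −$121 billion.
The government should cut government spending by $121 billion.

−$121 billion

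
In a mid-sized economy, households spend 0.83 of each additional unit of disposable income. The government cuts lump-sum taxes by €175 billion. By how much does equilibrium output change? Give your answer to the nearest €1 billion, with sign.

+€854 billion

A lump-sum tax change of −€175 billion shifts disposable income by +€175 billion; first-round consumption changes by −c × ΔT = −0.83 × (−€175 billion) = +€145.25 billion.
Expenditure multiplier = 1/(1 − MPC) = 1/(1 − 0.83) = 1/0.17 ≈ 5.882.
The tax multiplier is −c × k ≈ −4.882, so ΔY = k × (−c·ΔT) = (+€145.25 billion) / 0.17 ≈ +€854 billion.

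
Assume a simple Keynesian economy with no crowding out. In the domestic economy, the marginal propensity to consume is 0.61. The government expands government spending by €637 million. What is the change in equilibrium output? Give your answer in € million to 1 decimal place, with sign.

Expenditure multiplier = 1/(1 − MPC) = 1/(1 − 0.61) = 1/0.39 ≈ 2.564.
ΔY = k × ΔG = (+€637 million) / 0.39 ≈ +€1,633.3 million.

+€1,633.3 million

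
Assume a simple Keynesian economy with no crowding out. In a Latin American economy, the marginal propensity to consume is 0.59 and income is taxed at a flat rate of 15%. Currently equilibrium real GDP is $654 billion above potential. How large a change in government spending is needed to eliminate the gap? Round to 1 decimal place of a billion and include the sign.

Spending multiplier = 1/(1 − c(1−t)) = 1/(1 − 0.59×0.85) = 1/0.4985 ≈ 2.006.
Need ΔY = −$654 billion, so ΔG = ΔY/k = (−$654 billion) × 0.4985 ≈ −$326 billion.
The government should cut government spending by $326 billion.

−$326.0 billion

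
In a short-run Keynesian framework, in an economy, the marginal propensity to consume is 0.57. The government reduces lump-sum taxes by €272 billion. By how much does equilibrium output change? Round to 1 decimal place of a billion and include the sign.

+€360.6 billion

A lump-sum tax change of −€272 billion shifts disposable income by +€272 billion; first-round consumption changes by −c × ΔT = −0.57 × (−€272 billion) = +€155.04 billion.
Expenditure multiplier = 1/(1 − MPC) = 1/(1 − 0.57) = 1/0.43 ≈ 2.326.
The tax multiplier is −c × k ≈ −1.326, so ΔY = k × (−c·ΔT) = (+€155.04 billion) / 0.43 ≈ +€360.6 billion.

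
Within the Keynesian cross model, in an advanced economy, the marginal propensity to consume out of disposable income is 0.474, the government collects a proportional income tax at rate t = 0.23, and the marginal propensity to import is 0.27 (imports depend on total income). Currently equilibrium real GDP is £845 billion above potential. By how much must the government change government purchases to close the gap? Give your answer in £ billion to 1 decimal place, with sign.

Spending multiplier = 1/(1 − c(1−t) + m) = 1/(1 − 0.474×0.77 + 0.27) = 1/0.90502 ≈ 1.105.
Need ΔY = −£845 billion, so ΔG = ΔY/k = (−£845 billion) × 0.90502 ≈ −£764.7 billion.
The government should cut government purchases by £764.7 billion.

−£764.7 billion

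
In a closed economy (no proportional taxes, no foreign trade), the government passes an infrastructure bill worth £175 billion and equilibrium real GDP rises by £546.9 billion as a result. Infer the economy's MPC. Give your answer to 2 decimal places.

Implied spending multiplier k = ΔY/ΔG = 546.9/175 ≈ 3.1251.
Since k = 1/(1 − MPC), MPC = 1 − 1/k = 1 − ΔG/ΔY = 1 − 175/546.9 ≈ 0.68.

0.68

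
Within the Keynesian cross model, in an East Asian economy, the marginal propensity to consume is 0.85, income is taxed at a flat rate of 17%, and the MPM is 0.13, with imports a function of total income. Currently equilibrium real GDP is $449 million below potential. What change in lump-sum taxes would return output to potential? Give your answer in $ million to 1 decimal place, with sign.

Spending multiplier = 1/(1 − c(1−t) + m) = 1/(1 − 0.85×0.83 + 0.13) = 1/0.4245 ≈ 2.356.
Tax multiplier = −c·k = −0.85/0.4245 ≈ −2.002. Need ΔY = +$449 million, so ΔT = ΔY/(−c·k) = −(+$449 million) × 0.4245 / 0.85 ≈ −$224.2 million.
The government should cut lump-sum taxes by $224.2 million.

−$224.2 million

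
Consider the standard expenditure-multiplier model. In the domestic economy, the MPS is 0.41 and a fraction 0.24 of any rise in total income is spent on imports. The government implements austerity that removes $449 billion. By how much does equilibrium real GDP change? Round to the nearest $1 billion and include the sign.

MPC = 1 − MPS = 1 − 0.41 = 0.59.
Expenditure multiplier = 1/(1 − c + m) = 1/(1 − 0.59 + 0.24) = 1/0.65 ≈ 1.538.
ΔY = k × ΔG = (−$449 billion) / 0.65 ≈ −$691 billion.

−$691 billion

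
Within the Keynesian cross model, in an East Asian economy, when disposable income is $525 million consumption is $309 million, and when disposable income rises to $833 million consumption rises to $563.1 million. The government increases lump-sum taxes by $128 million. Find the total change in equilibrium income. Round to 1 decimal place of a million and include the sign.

MPC = ΔC/ΔYd = (563.1 − 309)/(833 − 525) = 254.1/308 = 0.825.
A lump-sum tax change of +$128 million shifts disposable income by −$128 million; first-round consumption changes by −c × ΔT = −0.825 × (+$128 million) = −$105.6 million.
Expenditure multiplier = 1/(1 − MPC) = 1/(1 − 0.825) = 1/0.175 ≈ 5.714.
The tax multiplier is −c × k ≈ −4.714, so ΔY = k × (−c·ΔT) = (−$105.6 million) / 0.175 ≈ −$603.4 million.

−$603.4 million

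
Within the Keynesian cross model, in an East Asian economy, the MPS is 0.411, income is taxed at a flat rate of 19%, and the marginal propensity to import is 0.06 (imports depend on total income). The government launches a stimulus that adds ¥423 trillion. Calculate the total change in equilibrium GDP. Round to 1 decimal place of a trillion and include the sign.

MPC = 1 − MPS = 1 − 0.411 = 0.589.
Spending multiplier = 1/(1 − c(1−t) + m) = 1/(1 − 0.589×0.81 + 0.06) = 1/0.58291 ≈ 1.716.
ΔY = k × ΔG = (+¥423 trillion) / 0.58291 ≈ +¥725.7 trillion.

+¥725.7 trillion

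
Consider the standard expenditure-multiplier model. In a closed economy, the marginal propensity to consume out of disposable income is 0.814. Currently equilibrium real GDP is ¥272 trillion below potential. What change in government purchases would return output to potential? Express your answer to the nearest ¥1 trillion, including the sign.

Spending multiplier = 1/(1 − MPC) = 1/(1 − 0.814) = 1/0.186 ≈ 5.376.
Need ΔY = +¥272 trillion, so ΔG = ΔY/k = (+¥272 trillion) × 0.186 ≈ +¥51 trillion.
The government should increase government purchases by ¥51 trillion.

+¥51 trillion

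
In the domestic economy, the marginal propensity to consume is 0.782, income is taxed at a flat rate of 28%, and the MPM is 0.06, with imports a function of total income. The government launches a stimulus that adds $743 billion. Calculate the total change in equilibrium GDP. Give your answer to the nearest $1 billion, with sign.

+$1,495 billion

Spending multiplier = 1/(1 − c(1−t) + m) = 1/(1 − 0.782×0.72 + 0.06) = 1/0.49696 ≈ 2.012.
ΔY = k × ΔG = (+$743 billion) / 0.49696 ≈ +$1,495 billion.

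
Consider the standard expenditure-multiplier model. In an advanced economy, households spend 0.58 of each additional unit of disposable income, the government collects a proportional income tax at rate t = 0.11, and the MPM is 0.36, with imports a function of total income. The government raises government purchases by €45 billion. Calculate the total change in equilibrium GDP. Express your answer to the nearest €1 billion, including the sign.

Expenditure multiplier = 1/(1 − c(1−t) + m) = 1/(1 − 0.58×0.89 + 0.36) = 1/0.8438 ≈ 1.185.
ΔY = k × ΔG = (+€45 billion) / 0.8438 ≈ +€53 billion.

+€53 billion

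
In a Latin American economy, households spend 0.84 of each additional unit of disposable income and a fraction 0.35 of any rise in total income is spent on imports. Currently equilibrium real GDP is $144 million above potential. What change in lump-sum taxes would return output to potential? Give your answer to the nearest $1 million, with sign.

+$87 million

Spending multiplier = 1/(1 − c + m) = 1/(1 − 0.84 + 0.35) = 1/0.51 ≈ 1.961.
Tax multiplier = −c·k = −0.84/0.51 ≈ −1.647. Need ΔY = −$144 million, so ΔT = ΔY/(−c·k) = −(−$144 million) × 0.51 / 0.84 ≈ +$87 million.
The government should raise lump-sum taxes by $87 million.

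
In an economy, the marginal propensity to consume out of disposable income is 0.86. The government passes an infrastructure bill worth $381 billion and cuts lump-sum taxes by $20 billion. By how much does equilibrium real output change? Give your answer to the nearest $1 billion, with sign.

+$2,844 billion

Expenditure multiplier = 1/(1 − MPC) = 1/(1 − 0.86) = 1/0.14 ≈ 7.143.
ΔG contributes k·ΔG = (+$381 billion) / 0.14 ≈ +$2,721.4 billion.
ΔT of −$20 billion changes first-round spending by −c·ΔT = +$17.2 billion, contributing k·(−c·ΔT) = (+$17.2 billion) / 0.14 ≈ +$122.9 billion.
Net ΔY = k(ΔG − c·ΔT) = (+$398.2 billion) / 0.14 ≈ +$2,844 billion.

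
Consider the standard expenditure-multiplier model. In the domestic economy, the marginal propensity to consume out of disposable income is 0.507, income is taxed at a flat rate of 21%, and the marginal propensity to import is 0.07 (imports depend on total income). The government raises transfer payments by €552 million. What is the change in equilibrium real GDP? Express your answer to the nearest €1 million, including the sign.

The transfer change shifts disposable income by +€552 million, so first-round consumption changes by c·ΔTR = 0.507 × (+€552 million) = +€279.864 million.
Expenditure multiplier = 1/(1 − c(1−t) + m) = 1/(1 − 0.507×0.79 + 0.07) = 1/0.66947 ≈ 1.494.
The transfer multiplier is c × k ≈ 0.757, so ΔY = k × (c·ΔTR) = (+€279.864 million) / 0.66947 ≈ +€418 million.

+€418 million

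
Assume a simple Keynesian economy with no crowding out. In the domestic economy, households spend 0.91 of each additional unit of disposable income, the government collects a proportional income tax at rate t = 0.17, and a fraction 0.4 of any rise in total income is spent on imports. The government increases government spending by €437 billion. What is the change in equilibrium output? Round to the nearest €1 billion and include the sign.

Expenditure multiplier = 1/(1 − c(1−t) + m) = 1/(1 − 0.91×0.83 + 0.4) = 1/0.6447 ≈ 1.551.
ΔY = k × ΔG = (+€437 billion) / 0.6447 ≈ +€678 billion.

+€678 billion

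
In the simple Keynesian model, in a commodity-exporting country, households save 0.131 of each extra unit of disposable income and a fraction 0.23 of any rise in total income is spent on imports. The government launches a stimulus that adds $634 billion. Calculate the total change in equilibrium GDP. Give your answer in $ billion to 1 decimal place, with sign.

MPC = 1 − MPS = 1 − 0.131 = 0.869.
Spending multiplier = 1/(1 − c + m) = 1/(1 − 0.869 + 0.23) = 1/0.361 ≈ 2.77.
ΔY = k × ΔG = (+$634 billion) / 0.361 ≈ +$1,756.2 billion.

+$1,756.2 billion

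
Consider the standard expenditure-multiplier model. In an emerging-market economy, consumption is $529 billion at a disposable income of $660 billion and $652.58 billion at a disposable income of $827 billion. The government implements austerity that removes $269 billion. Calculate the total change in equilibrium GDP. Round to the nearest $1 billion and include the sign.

−$1,035 billion

MPC = ΔC/ΔYd = (652.58 − 529)/(827 − 660) = 123.58/167 = 0.74.
Spending multiplier = 1/(1 − MPC) = 1/(1 − 0.74) = 1/0.26 ≈ 3.846.
ΔY = k × ΔG = (−$269 billion) / 0.26 ≈ −$1,035 billion.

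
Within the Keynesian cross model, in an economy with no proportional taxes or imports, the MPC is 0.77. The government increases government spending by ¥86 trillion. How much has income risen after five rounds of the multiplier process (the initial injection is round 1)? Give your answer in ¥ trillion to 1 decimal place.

¥272.7 trillion

Round 1 adds ΔG = ¥86 trillion; each later round is MPC = 0.77 times the previous.
After 5 rounds: 86 + 66.22 + 50.9894 + 39.261838 + 30.23161526 = ΔG·(1 − c^5)/(1 − c) = 86 × (1 − 0.2706784157)/0.23 ≈ ¥272.7 trillion.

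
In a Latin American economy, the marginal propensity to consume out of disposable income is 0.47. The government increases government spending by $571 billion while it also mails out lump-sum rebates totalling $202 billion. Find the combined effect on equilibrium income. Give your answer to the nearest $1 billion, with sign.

+$1,256 billion

Expenditure multiplier = 1/(1 − MPC) = 1/(1 − 0.47) = 1/0.53 ≈ 1.887.
ΔG contributes k·ΔG = (+$571 billion) / 0.53 ≈ +$1,077.4 billion.
ΔT of −$202 billion changes first-round spending by −c·ΔT = +$94.94 billion, contributing k·(−c·ΔT) = (+$94.94 billion) / 0.53 ≈ +$179.1 billion.
Net ΔY = k(ΔG − c·ΔT) = (+$665.94 billion) / 0.53 ≈ +$1,256 billion.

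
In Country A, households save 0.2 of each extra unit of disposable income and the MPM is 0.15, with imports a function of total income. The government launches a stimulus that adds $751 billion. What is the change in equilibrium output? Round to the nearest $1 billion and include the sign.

MPC = 1 − MPS = 1 − 0.2 = 0.8.
Expenditure multiplier = 1/(1 − c + m) = 1/(1 − 0.8 + 0.15) = 1/0.35 ≈ 2.857.
ΔY = k × ΔG = (+$751 billion) / 0.35 ≈ +$2,146 billion.

+$2,146 billion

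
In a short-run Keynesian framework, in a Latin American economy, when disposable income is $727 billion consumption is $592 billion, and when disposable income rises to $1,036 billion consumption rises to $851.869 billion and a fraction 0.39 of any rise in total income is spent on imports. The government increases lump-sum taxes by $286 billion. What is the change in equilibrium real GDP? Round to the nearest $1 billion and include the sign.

MPC = ΔC/ΔYd = (851.869 − 592)/(1,036 − 727) = 259.869/309 = 0.841.
A lump-sum tax change of +$286 billion shifts disposable income by −$286 billion; first-round consumption changes by −c × ΔT = −0.841 × (+$286 billion) = −$240.526 billion.
Expenditure multiplier = 1/(1 − c + m) = 1/(1 − 0.841 + 0.39) = 1/0.549 ≈ 1.821.
The tax multiplier is −c × k ≈ −1.532, so ΔY = k × (−c·ΔT) = (−$240.526 billion) / 0.549 ≈ −$438 billion.

−$438 billion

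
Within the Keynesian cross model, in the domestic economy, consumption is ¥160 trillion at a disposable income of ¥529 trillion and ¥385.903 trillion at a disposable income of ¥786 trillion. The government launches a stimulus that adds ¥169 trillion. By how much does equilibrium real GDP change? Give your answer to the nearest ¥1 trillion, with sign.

+¥1,397 trillion

MPC = ΔC/ΔYd = (385.903 − 160)/(786 − 529) = 225.903/257 = 0.879.
Spending multiplier = 1/(1 − MPC) = 1/(1 − 0.879) = 1/0.121 ≈ 8.264.
ΔY = k × ΔG = (+¥169 trillion) / 0.121 ≈ +¥1,397 trillion.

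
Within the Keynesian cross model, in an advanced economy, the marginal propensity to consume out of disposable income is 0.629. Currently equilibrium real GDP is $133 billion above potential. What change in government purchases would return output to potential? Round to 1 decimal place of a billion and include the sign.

Spending multiplier = 1/(1 − MPC) = 1/(1 − 0.629) = 1/0.371 ≈ 2.695.
Need ΔY = −$133 billion, so ΔG = ΔY/k = (−$133 billion) × 0.371 ≈ −$49.3 billion.
The government should cut government purchases by $49.3 billion.

−$49.3 billion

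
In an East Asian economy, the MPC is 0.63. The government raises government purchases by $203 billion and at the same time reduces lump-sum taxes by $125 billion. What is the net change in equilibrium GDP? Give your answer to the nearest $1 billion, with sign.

+$761 billion

Expenditure multiplier = 1/(1 − MPC) = 1/(1 − 0.63) = 1/0.37 ≈ 2.703.
ΔG contributes k·ΔG = (+$203 billion) / 0.37 ≈ +$548.6 billion.
ΔT of −$125 billion changes first-round spending by −c·ΔT = +$78.75 billion, contributing k·(−c·ΔT) = (+$78.75 billion) / 0.37 ≈ +$212.8 billion.
Net ΔY = k(ΔG − c·ΔT) = (+$281.75 billion) / 0.37 ≈ +$761 billion.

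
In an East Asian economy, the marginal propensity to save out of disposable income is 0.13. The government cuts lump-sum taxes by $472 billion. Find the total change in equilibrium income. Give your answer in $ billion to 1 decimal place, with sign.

+$3,158.8 billion

MPC = 1 − MPS = 1 − 0.13 = 0.87.
A lump-sum tax change of −$472 billion shifts disposable income by +$472 billion; first-round consumption changes by −c × ΔT = −0.87 × (−$472 billion) = +$410.64 billion.
Expenditure multiplier = 1/(1 − MPC) = 1/(1 − 0.87) = 1/0.13 ≈ 7.692.
The tax multiplier is −c × k ≈ −6.692, so ΔY = k × (−c·ΔT) = (+$410.64 billion) / 0.13 ≈ +$3,158.8 billion.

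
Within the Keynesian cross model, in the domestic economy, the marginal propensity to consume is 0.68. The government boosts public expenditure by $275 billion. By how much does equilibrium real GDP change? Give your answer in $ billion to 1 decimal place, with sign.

+$859.4 billion

Expenditure multiplier = 1/(1 − MPC) = 1/(1 − 0.68) = 1/0.32 = 3.125.
ΔY = k × ΔG = (+$275 billion) / 0.32 ≈ +$859.4 billion.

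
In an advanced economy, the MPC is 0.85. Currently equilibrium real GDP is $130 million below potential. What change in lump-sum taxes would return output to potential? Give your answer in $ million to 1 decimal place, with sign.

−$22.9 million

Spending multiplier = 1/(1 − MPC) = 1/(1 − 0.85) = 1/0.15 ≈ 6.667.
Tax multiplier = −c·k = −0.85/0.15 ≈ −5.667. Need ΔY = +$130 million, so ΔT = ΔY/(−c·k) = −(+$130 million) × 0.15 / 0.85 ≈ −$22.9 million.
The government should cut lump-sum taxes by $22.9 million.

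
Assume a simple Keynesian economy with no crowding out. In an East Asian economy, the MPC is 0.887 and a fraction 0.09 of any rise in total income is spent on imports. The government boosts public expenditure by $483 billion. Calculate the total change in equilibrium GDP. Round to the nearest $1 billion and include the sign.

+$2,379 billion

Expenditure multiplier = 1/(1 − c + m) = 1/(1 − 0.887 + 0.09) = 1/0.203 ≈ 4.926.
ΔY = k × ΔG = (+$483 billion) / 0.203 ≈ +$2,379 billion.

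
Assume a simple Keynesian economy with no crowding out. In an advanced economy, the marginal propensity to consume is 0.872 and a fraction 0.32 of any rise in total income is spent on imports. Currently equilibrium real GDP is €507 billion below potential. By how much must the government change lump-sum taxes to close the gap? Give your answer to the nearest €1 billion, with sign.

−€260 billion

Spending multiplier = 1/(1 − c + m) = 1/(1 − 0.872 + 0.32) = 1/0.448 ≈ 2.232.
Tax multiplier = −c·k = −0.872/0.448 ≈ −1.946. Need ΔY = +€507 billion, so ΔT = ΔY/(−c·k) = −(+€507 billion) × 0.448 / 0.872 ≈ −€260 billion.
The government should cut lump-sum taxes by €260 billion.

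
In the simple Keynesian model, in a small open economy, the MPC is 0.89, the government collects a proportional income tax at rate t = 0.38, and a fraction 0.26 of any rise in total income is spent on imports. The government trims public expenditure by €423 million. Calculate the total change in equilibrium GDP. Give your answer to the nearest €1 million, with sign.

−€597 million

Expenditure multiplier = 1/(1 − c(1−t) + m) = 1/(1 − 0.89×0.62 + 0.26) = 1/0.7082 ≈ 1.412.
ΔY = k × ΔG = (−€423 million) / 0.7082 ≈ −€597 million.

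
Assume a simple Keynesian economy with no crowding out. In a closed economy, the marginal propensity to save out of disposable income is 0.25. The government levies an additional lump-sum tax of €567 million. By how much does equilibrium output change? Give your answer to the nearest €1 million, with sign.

MPC = 1 − MPS = 1 − 0.25 = 0.75.
A lump-sum tax change of +€567 million shifts disposable income by −€567 million; first-round consumption changes by −c × ΔT = −0.75 × (+€567 million) = −€425.25 million.
Expenditure multiplier = 1/(1 − MPC) = 1/(1 − 0.75) = 1/0.25 = 4.
The tax multiplier is −c × k = −3, so ΔY = k × (−c·ΔT) = (−€425.25 million) / 0.25 = −€1,701 million.

−€1,701 million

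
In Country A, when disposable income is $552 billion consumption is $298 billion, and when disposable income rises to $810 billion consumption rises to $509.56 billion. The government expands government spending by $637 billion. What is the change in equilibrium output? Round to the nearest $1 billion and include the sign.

MPC = ΔC/ΔYd = (509.56 − 298)/(810 − 552) = 211.56/258 = 0.82.
Expenditure multiplier = 1/(1 − MPC) = 1/(1 − 0.82) = 1/0.18 ≈ 5.556.
ΔY = k × ΔG = (+$637 billion) / 0.18 ≈ +$3,539 billion.

+$3,539 billion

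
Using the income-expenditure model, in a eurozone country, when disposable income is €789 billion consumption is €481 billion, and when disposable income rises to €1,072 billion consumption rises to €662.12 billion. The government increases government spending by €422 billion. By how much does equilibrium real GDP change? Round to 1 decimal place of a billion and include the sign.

MPC = ΔC/ΔYd = (662.12 − 481)/(1,072 − 789) = 181.12/283 = 0.64.
Expenditure multiplier = 1/(1 − MPC) = 1/(1 − 0.64) = 1/0.36 ≈ 2.778.
ΔY = k × ΔG = (+€422 billion) / 0.36 ≈ +€1,172.2 billion.

+€1,172.2 billion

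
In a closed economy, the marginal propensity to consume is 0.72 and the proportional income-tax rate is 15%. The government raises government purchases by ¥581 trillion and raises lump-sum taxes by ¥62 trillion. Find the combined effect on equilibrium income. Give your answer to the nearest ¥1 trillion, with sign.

Expenditure multiplier = 1/(1 − c(1−t)) = 1/(1 − 0.72×0.85) = 1/0.388 ≈ 2.577.
ΔG contributes k·ΔG = (+¥581 trillion) / 0.388 ≈ +¥1,497.4 trillion.
ΔT of +¥62 trillion changes first-round spending by −c·ΔT = −¥44.64 trillion, contributing k·(−c·ΔT) = (−¥44.64 trillion) / 0.388 ≈ −¥115.1 trillion.
Net ΔY = k(ΔG − c·ΔT) = (+¥536.36 trillion) / 0.388 ≈ +¥1,382 trillion.

+¥1,382 trillion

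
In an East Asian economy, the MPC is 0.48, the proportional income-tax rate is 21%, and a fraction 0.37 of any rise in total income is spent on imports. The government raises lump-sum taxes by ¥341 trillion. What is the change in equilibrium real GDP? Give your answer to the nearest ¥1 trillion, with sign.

−¥165 trillion

A lump-sum tax change of +¥341 trillion shifts disposable income by −¥341 trillion; first-round consumption changes by −c × ΔT = −0.48 × (+¥341 trillion) = −¥163.68 trillion.
Expenditure multiplier = 1/(1 − c(1−t) + m) = 1/(1 − 0.48×0.79 + 0.37) = 1/0.9908 ≈ 1.009.
The tax multiplier is −c × k ≈ −0.484, so ΔY = k × (−c·ΔT) = (−¥163.68 trillion) / 0.9908 ≈ −¥165 trillion.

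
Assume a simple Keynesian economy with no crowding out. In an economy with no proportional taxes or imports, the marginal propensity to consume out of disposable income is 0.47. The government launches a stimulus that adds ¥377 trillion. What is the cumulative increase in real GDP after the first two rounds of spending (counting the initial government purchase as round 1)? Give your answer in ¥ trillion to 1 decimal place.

Round 1 adds ΔG = ¥377 trillion; each later round is MPC = 0.47 times the previous.
After 2 rounds: 377 + 177.19 = ΔG·(1 − c^2)/(1 − c) = 377 × (1 − 0.2209)/0.53 ≈ ¥554.2 trillion.

¥554.2 trillion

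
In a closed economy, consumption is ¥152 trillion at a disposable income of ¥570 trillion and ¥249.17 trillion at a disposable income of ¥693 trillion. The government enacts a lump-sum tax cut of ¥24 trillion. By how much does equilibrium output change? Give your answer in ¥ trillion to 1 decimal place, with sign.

MPC = ΔC/ΔYd = (249.17 − 152)/(693 − 570) = 97.17/123 = 0.79.
A lump-sum tax change of −¥24 trillion shifts disposable income by +¥24 trillion; first-round consumption changes by −c × ΔT = −0.79 × (−¥24 trillion) = +¥18.96 trillion.
Expenditure multiplier = 1/(1 − MPC) = 1/(1 − 0.79) = 1/0.21 ≈ 4.762.
The tax multiplier is −c × k ≈ −3.762, so ΔY = k × (−c·ΔT) = (+¥18.96 trillion) / 0.21 ≈ +¥90.3 trillion.

+¥90.3 trillion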